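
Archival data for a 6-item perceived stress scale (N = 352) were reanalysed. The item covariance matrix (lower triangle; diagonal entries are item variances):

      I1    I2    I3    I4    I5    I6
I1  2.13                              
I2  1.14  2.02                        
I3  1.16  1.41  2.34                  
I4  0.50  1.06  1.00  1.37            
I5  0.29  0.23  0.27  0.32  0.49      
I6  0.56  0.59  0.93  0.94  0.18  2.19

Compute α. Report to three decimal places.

α = 0.801

Σσ²ᵢ = 2.13 + 2.02 + 2.34 + 1.37 + 0.49 + 2.19 = 10.54
Sum of the distinct covariances = 10.58
Var(T) = 10.54 + 2 × 10.58 = 31.70
α = (k/(k−1))·(1 − Σσ²ᵢ/Var(T)) = (6/5)·(1 − 10.54/31.70) = 0.801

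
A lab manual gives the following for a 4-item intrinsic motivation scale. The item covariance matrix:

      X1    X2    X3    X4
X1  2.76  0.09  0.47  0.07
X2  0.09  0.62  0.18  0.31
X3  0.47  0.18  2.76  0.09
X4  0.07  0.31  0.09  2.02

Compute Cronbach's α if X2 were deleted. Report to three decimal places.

Remaining items: X1, X3, X4 (k = 3).
ΣVar(i) = 2.76 + 2.76 + 2.02 = 7.54
σ²_total = 7.54 + 2 × 0.63 = 8.80
α (item deleted) = (3/2)·(1 − 7.54/8.80) = 0.215

Cronbach's α = 0.215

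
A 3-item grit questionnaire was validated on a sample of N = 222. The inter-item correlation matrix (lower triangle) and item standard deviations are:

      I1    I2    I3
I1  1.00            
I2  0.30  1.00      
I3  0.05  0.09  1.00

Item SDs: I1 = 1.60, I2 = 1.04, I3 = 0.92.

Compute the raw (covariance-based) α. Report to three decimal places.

α = 0.340

Σσ²ᵢ = 1.60² + 1.04² + 0.92² = 4.4880
Covariances σ_ij = r_ij · s_i · s_j:
  σ(I1,I2) = 0.30 × 1.60 × 1.04 = 0.4992
  σ(I1,I3) = 0.05 × 1.60 × 0.92 = 0.0736
  σ(I2,I3) = 0.09 × 1.04 × 0.92 = 0.0861
σ²_T = Σσ²ᵢ + 2·Σσ_ij = 4.4880 + 2 × 0.6589 = 5.8058
α = (3/2)·(1 − 4.4880/5.8058) = 0.340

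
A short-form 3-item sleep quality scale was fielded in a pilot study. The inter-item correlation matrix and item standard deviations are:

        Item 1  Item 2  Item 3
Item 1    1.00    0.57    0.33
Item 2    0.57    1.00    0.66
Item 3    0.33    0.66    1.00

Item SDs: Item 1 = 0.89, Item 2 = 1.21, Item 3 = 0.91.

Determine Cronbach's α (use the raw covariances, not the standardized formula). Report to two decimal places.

Σσ²ᵢ = 0.89² + 1.21² + 0.91² = 3.0843
Covariances σ_ij = r_ij · s_i · s_j:
  σ(Item 1,Item 2) = 0.57 × 0.89 × 1.21 = 0.6138
  σ(Item 1,Item 3) = 0.33 × 0.89 × 0.91 = 0.2673
  σ(Item 2,Item 3) = 0.66 × 1.21 × 0.91 = 0.7267
σ²_T = Σσ²ᵢ + 2·Σσ_ij = 3.0843 + 2 × 1.6078 = 6.2999
α = (3/2)·(1 − 3.0843/6.2999) = 0.77

Cronbach's α = 0.77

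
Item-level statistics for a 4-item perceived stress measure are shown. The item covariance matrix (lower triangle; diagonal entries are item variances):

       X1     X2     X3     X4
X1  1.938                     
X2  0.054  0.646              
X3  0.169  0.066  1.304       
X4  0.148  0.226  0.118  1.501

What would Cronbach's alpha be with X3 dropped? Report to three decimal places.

Cronbach's alpha = 0.260

Remaining items: X1, X2, X4 (k = 3).
ΣVar(i) = 1.938 + 0.646 + 1.501 = 4.085
Var(T) = 4.085 + 2 × 0.428 = 4.941
α (item deleted) = (3/2)·(1 − 4.085/4.941) = 0.260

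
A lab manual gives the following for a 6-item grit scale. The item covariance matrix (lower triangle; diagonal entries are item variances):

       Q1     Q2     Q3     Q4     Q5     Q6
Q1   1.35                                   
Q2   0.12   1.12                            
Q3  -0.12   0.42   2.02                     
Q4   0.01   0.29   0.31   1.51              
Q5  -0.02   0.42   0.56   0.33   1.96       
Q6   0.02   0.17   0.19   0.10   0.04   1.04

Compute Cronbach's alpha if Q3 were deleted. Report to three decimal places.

Remaining items: Q1, Q2, Q4, Q5, Q6 (k = 5).
Σσᵢ² = 1.35 + 1.12 + 1.51 + 1.96 + 1.04 = 6.98
Var(T) = 6.98 + 2 × 1.48 = 9.94
α (item deleted) = (5/4)·(1 − 6.98/9.94) = 0.372

α = 0.372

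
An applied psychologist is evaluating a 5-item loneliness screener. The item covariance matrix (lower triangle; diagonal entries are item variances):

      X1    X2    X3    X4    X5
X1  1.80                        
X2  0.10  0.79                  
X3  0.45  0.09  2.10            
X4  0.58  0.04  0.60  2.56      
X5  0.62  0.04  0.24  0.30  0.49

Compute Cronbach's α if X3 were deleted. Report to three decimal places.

Cronbach's α = 0.498

Remaining items: X1, X2, X4, X5 (k = 4).
Σσ²ᵢ = 1.80 + 0.79 + 2.56 + 0.49 = 5.64
σ²_T = 5.64 + 2 × 1.68 = 9.00
α (item deleted) = (4/3)·(1 − 5.64/9.00) = 0.498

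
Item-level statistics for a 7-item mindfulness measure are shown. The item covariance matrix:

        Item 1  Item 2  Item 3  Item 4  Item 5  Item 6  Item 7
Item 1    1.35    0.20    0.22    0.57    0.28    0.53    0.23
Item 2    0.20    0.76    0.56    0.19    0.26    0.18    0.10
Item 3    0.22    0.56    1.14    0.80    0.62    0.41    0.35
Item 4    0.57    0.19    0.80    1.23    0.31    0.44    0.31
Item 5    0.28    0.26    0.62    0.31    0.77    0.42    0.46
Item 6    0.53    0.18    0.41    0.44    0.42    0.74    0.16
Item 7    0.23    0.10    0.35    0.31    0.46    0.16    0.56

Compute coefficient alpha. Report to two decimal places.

ΣVar(i) = 1.35 + 0.76 + 1.14 + 1.23 + 0.77 + 0.74 + 0.56 = 6.55
Sum of the distinct covariances = 7.60
σ²_T = 6.55 + 2 × 7.60 = 21.75
α = (k/(k−1))·(1 − ΣVar(i)/σ²_T) = (7/6)·(1 − 6.55/21.75) = 0.82

α = 0.82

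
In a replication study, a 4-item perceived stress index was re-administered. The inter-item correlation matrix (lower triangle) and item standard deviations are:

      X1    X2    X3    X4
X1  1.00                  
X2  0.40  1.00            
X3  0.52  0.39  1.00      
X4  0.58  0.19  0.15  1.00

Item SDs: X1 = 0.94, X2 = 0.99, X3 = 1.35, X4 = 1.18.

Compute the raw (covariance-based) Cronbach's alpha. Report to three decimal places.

Σσ²ᵢ = 0.94² + 0.99² + 1.35² + 1.18² = 5.0786
Covariances σ_ij = r_ij · s_i · s_j:
  σ(X1,X2) = 0.40 × 0.94 × 0.99 = 0.3722
  σ(X1,X3) = 0.52 × 0.94 × 1.35 = 0.6599
  σ(X1,X4) = 0.58 × 0.94 × 1.18 = 0.6433
  σ(X2,X3) = 0.39 × 0.99 × 1.35 = 0.5212
  σ(X2,X4) = 0.19 × 0.99 × 1.18 = 0.2220
  σ(X3,X4) = 0.15 × 1.35 × 1.18 = 0.2389
σ²_T = Σσ²ᵢ + 2·Σσ_ij = 5.0786 + 2 × 2.6575 = 10.3936
α = (4/3)·(1 − 5.0786/10.3936) = 0.682

Cronbach's alpha = 0.682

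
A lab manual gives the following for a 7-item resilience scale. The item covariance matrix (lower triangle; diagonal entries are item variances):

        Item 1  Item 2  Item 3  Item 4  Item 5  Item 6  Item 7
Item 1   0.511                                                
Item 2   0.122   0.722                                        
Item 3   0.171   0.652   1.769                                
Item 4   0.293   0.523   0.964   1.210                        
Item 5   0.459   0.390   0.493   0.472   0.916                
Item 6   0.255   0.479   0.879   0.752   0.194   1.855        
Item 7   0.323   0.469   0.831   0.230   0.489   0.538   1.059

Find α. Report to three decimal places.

α = 0.832

Σσᵢ² = 0.511 + 0.722 + 1.769 + 1.210 + 0.916 + 1.855 + 1.059 = 8.042
Sum of the distinct covariances = 9.978
σ²_total = 8.042 + 2 × 9.978 = 27.998
α = (k/(k−1))·(1 − Σσᵢ²/σ²_total) = (7/6)·(1 − 8.042/27.998) = 0.832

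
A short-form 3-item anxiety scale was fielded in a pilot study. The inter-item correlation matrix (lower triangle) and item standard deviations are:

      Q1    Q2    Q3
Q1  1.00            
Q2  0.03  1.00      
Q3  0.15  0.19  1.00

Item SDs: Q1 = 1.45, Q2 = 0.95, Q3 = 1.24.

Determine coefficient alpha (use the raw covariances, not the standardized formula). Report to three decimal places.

coefficient alpha = 0.286

Σσ²ᵢ = 1.45² + 0.95² + 1.24² = 4.5426
Covariances σ_ij = r_ij · s_i · s_j:
  σ(Q1,Q2) = 0.03 × 1.45 × 0.95 = 0.0413
  σ(Q1,Q3) = 0.15 × 1.45 × 1.24 = 0.2697
  σ(Q2,Q3) = 0.19 × 0.95 × 1.24 = 0.2238
σ²_T = Σσ²ᵢ + 2·Σσ_ij = 4.5426 + 2 × 0.5348 = 5.6122
α = (3/2)·(1 − 4.5426/5.6122) = 0.286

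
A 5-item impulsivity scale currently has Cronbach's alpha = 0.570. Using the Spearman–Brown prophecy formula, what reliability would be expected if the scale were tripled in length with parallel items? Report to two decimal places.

Length factor m = 3
α' = m·α / (1 + (m−1)·α)
   = 3 × 0.570 / (1 + (3 − 1) × 0.570)
   = 1.7100 / 2.1400 = 0.80

predicted reliability = 0.80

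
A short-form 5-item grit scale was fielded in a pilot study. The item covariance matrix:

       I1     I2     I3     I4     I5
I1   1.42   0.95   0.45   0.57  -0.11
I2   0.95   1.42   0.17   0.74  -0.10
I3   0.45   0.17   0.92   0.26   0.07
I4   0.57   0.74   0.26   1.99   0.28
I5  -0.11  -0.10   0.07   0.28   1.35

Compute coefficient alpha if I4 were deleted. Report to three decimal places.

Remaining items: I1, I2, I3, I5 (k = 4).
ΣVar(i) = 1.42 + 1.42 + 0.92 + 1.35 = 5.11
σ²_total = 5.11 + 2 × 1.43 = 7.97
α (item deleted) = (4/3)·(1 − 5.11/7.97) = 0.478

α = 0.478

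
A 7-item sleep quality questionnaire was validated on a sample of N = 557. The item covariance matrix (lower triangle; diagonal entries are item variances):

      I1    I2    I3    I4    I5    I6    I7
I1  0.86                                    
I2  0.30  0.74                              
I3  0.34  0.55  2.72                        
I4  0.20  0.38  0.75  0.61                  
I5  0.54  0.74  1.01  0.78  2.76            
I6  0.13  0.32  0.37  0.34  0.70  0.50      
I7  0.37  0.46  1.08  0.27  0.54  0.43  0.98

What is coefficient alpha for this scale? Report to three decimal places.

coefficient alpha = 0.814

Σσ²ᵢ = 0.86 + 0.74 + 2.72 + 0.61 + 2.76 + 0.50 + 0.98 = 9.17
Sum of the distinct covariances = 10.60
Var(T) = 9.17 + 2 × 10.60 = 30.37
α = (k/(k−1))·(1 − Σσ²ᵢ/Var(T)) = (7/6)·(1 − 9.17/30.37) = 0.814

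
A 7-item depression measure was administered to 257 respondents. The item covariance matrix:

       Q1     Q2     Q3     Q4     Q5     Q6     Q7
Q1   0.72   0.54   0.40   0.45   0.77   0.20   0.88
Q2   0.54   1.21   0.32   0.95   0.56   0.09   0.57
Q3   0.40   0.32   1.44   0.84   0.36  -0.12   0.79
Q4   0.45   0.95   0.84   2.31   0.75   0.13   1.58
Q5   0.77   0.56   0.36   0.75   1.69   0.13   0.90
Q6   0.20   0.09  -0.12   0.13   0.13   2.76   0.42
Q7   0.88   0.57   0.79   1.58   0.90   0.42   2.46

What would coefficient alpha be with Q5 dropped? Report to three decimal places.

Remaining items: Q1, Q2, Q3, Q4, Q6, Q7 (k = 6).
Σσ²ᵢ = 0.72 + 1.21 + 1.44 + 2.31 + 2.76 + 2.46 = 10.90
σ²_T = 10.90 + 2 × 8.04 = 26.98
α (item deleted) = (6/5)·(1 − 10.90/26.98) = 0.715

α = 0.715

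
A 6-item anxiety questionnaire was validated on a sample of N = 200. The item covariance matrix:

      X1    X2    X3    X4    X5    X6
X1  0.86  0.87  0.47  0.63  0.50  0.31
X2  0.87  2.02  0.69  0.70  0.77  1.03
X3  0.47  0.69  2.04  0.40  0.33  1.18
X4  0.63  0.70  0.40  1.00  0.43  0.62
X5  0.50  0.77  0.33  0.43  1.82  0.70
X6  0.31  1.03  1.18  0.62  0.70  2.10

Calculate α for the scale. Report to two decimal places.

Σσ²ᵢ = 0.86 + 2.02 + 2.04 + 1.00 + 1.82 + 2.10 = 9.84
Sum of the distinct covariances = 9.63
σ²_total = 9.84 + 2 × 9.63 = 29.10
α = (k/(k−1))·(1 − Σσ²ᵢ/σ²_total) = (6/5)·(1 − 9.84/29.10) = 0.79

α = 0.79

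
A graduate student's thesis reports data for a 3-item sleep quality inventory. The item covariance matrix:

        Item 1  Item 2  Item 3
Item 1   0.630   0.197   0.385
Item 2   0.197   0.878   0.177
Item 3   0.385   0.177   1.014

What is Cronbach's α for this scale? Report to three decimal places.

Σσᵢ² = 0.630 + 0.878 + 1.014 = 2.522
Sum of the distinct covariances = 0.759
total variance = 2.522 + 2 × 0.759 = 4.040
α = (k/(k−1))·(1 − Σσᵢ²/total variance) = (3/2)·(1 − 2.522/4.040) = 0.564

Cronbach's α = 0.564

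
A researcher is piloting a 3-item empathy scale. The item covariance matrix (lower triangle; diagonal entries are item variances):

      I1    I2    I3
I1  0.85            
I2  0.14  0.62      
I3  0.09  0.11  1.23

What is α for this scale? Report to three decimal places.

Σσᵢ² = 0.85 + 0.62 + 1.23 = 2.70
Sum of off-diagonal covariances = 0.34
σ²_total = 2.70 + 2 × 0.34 = 3.38
α = (k/(k−1))·(1 − Σσᵢ²/σ²_total) = (3/2)·(1 − 2.70/3.38) = 0.302

α = 0.302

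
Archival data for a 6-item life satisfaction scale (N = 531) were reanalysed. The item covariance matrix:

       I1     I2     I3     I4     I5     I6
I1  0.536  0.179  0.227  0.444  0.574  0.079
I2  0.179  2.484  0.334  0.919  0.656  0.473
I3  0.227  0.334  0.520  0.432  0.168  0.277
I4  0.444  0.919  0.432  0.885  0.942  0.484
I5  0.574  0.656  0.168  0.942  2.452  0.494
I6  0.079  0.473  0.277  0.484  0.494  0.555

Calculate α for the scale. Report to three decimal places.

α = 0.771

Σσ²ᵢ = 0.536 + 2.484 + 0.520 + 0.885 + 2.452 + 0.555 = 7.432
Σ_{i<j} σ_ij = 6.682
σ²_total = 7.432 + 2 × 6.682 = 20.796
α = (k/(k−1))·(1 − Σσ²ᵢ/σ²_total) = (6/5)·(1 − 7.432/20.796) = 0.771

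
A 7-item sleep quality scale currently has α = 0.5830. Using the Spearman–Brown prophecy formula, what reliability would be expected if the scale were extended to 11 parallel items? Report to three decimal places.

Length factor m = 11/7 = 1.5714
α' = m·α / (1 + (m−1)·α)
   = 11/7 × 0.5830 / (1 + (11/7 − 1) × 0.5830)
   = 0.9161 / 1.3331 = 0.687

predicted reliability = 0.687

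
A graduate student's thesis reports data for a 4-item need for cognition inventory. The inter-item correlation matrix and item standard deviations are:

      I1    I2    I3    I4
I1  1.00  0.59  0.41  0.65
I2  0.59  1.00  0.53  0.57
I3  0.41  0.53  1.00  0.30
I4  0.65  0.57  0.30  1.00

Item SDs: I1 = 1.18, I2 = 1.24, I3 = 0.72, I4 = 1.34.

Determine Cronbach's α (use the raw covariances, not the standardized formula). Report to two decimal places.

Cronbach's α = 0.80

Σσ²ᵢ = 1.18² + 1.24² + 0.72² + 1.34² = 5.2440
Covariances σ_ij = r_ij · s_i · s_j:
  σ(I1,I2) = 0.59 × 1.18 × 1.24 = 0.8633
  σ(I1,I3) = 0.41 × 1.18 × 0.72 = 0.3483
  σ(I1,I4) = 0.65 × 1.18 × 1.34 = 1.0278
  σ(I2,I3) = 0.53 × 1.24 × 0.72 = 0.4732
  σ(I2,I4) = 0.57 × 1.24 × 1.34 = 0.9471
  σ(I3,I4) = 0.30 × 0.72 × 1.34 = 0.2894
σ²_T = Σσ²ᵢ + 2·Σσ_ij = 5.2440 + 2 × 3.9491 = 13.1422
α = (4/3)·(1 − 5.2440/13.1422) = 0.80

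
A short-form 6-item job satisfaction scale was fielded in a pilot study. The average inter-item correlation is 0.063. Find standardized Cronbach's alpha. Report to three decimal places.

standardized Cronbach's alpha = 0.287

Standardized α = k·r̄ / (1 + (k−1)·r̄) = 6 × 0.063 / (1 + 5 × 0.063)
  = 0.3780 / 1.3150 = 0.287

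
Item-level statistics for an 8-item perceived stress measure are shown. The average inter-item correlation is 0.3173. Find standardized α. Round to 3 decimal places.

Standardized α = k·r̄ / (1 + (k−1)·r̄) = 8 × 0.3173 / (1 + 7 × 0.3173)
  = 2.5384 / 3.2211 = 0.788

α = 0.788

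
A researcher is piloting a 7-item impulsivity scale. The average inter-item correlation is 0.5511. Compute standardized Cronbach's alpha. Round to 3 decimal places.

standardized Cronbach's alpha = 0.896

Standardized α = k·r̄ / (1 + (k−1)·r̄) = 7 × 0.5511 / (1 + 6 × 0.5511)
  = 3.8577 / 4.3066 = 0.896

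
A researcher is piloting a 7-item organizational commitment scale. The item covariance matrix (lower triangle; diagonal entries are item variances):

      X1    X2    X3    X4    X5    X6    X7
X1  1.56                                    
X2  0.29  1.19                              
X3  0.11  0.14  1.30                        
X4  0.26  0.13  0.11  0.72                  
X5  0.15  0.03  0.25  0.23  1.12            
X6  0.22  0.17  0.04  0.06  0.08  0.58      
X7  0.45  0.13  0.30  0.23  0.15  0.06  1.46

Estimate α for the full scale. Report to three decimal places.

α = 0.554

Σσᵢ² = 1.56 + 1.19 + 1.30 + 0.72 + 1.12 + 0.58 + 1.46 = 7.93
Sum of off-diagonal covariances = 3.59
Var(T) = 7.93 + 2 × 3.59 = 15.11
α = (k/(k−1))·(1 − Σσᵢ²/Var(T)) = (7/6)·(1 − 7.93/15.11) = 0.554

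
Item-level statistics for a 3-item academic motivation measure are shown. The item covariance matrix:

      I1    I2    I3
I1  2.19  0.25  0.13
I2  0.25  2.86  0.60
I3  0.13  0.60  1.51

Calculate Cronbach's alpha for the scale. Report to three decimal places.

ΣVar(i) = 2.19 + 2.86 + 1.51 = 6.56
Σ_{i<j} σ_ij = 0.98
Var(T) = 6.56 + 2 × 0.98 = 8.52
α = (k/(k−1))·(1 − ΣVar(i)/Var(T)) = (3/2)·(1 − 6.56/8.52) = 0.345

α = 0.345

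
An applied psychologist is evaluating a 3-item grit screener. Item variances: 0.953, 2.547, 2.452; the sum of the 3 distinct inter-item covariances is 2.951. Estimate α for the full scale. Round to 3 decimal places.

α = 0.747

ΣVar(i) = 0.953 + 2.547 + 2.452 = 5.952
Sum of distinct covariances = 2.951
total variance = ΣVar(i) + 2·Σcov = 5.952 + 2 × 2.951 = 11.854
α = (3/2)·(1 − 5.952/11.854) = 0.747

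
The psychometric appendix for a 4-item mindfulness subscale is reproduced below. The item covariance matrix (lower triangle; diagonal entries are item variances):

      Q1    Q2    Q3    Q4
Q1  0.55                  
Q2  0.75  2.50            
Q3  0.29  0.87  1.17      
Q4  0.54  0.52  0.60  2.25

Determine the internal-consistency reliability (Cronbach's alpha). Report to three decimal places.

Cronbach's alpha = 0.699

ΣVar(i) = 0.55 + 2.50 + 1.17 + 2.25 = 6.47
Sum of the distinct covariances = 3.57
Var(T) = 6.47 + 2 × 3.57 = 13.61
α = (k/(k−1))·(1 − ΣVar(i)/Var(T)) = (4/3)·(1 − 6.47/13.61) = 0.699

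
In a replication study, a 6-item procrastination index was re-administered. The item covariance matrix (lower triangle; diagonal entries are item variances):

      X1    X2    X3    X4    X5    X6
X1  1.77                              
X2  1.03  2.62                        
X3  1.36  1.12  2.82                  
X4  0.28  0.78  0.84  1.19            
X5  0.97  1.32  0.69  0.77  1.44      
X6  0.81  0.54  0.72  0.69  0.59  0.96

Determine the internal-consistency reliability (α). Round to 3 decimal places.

α = 0.838

Σσᵢ² = 1.77 + 2.62 + 2.82 + 1.19 + 1.44 + 0.96 = 10.80
Sum of the distinct covariances = 12.51
Var(T) = 10.80 + 2 × 12.51 = 35.82
α = (k/(k−1))·(1 − Σσᵢ²/Var(T)) = (6/5)·(1 − 10.80/35.82) = 0.838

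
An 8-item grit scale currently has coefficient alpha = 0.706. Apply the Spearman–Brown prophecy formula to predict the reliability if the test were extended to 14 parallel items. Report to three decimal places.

predicted reliability = 0.808

Length factor m = 14/8 = 1.7500
α' = m·α / (1 + (m−1)·α)
   = 14/8 × 0.706 / (1 + (14/8 − 1) × 0.706)
   = 1.2355 / 1.5295 = 0.808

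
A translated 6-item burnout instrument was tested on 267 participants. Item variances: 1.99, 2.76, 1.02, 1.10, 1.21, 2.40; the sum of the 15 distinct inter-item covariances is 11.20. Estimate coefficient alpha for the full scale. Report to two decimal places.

Σσ²ᵢ = 1.99 + 2.76 + 1.02 + 1.10 + 1.21 + 2.40 = 10.48
Sum of distinct covariances = 11.20
σ²_T = Σσ²ᵢ + 2·Σcov = 10.48 + 2 × 11.20 = 32.88
α = (6/5)·(1 − 10.48/32.88) = 0.82

coefficient alpha = 0.82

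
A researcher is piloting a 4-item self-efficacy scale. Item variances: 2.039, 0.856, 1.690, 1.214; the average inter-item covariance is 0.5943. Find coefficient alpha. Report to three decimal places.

ΣVar(i) = 2.039 + 0.856 + 1.690 + 1.214 = 5.799
Sum of the 6 distinct covariances = 6 × 0.5943 = 3.5658
σ²_total = ΣVar(i) + 2·Σcov = 5.799 + 2 × 3.5658 = 12.9306
α = (4/3)·(1 − 5.799/12.9306) = 0.735

coefficient alpha = 0.735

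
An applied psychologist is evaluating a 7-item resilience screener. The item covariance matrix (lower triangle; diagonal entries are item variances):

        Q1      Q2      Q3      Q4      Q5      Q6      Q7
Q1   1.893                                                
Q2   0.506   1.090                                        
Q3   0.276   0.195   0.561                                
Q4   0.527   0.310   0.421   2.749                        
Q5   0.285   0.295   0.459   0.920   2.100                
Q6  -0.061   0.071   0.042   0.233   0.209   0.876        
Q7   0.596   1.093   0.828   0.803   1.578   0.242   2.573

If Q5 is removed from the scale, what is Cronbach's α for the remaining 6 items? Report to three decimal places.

Remaining items: Q1, Q2, Q3, Q4, Q6, Q7 (k = 6).
Σσ²ᵢ = 1.893 + 1.090 + 0.561 + 2.749 + 0.876 + 2.573 = 9.742
σ²_total = 9.742 + 2 × 6.082 = 21.906
α (item deleted) = (6/5)·(1 − 9.742/21.906) = 0.666

α = 0.666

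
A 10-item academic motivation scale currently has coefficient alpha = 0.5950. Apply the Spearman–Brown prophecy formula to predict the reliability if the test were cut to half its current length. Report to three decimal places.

Length factor m = 1/2
α' = m·α / (1 − (1−m)·α)
   = 1/2 × 0.5950 / (1 − (1 − 1/2) × 0.5950)
   = 0.2975 / 0.7025 = 0.423

predicted reliability = 0.423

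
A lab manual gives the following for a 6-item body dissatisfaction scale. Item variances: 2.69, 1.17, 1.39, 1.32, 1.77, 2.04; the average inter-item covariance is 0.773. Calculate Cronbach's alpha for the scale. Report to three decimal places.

Cronbach's alpha = 0.829

Σσ²ᵢ = 2.69 + 1.17 + 1.39 + 1.32 + 1.77 + 2.04 = 10.38
Sum of the 15 distinct covariances = 15 × 0.773 = 11.595
σ²_T = Σσ²ᵢ + 2·Σcov = 10.38 + 2 × 11.595 = 33.570
α = (6/5)·(1 − 10.38/33.570) = 0.829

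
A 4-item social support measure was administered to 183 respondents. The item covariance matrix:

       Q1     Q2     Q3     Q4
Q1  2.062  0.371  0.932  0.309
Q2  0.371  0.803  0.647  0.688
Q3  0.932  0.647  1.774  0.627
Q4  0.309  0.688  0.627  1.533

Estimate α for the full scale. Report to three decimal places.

ΣVar(i) = 2.062 + 0.803 + 1.774 + 1.533 = 6.172
Sum of off-diagonal covariances = 3.574
Var(T) = 6.172 + 2 × 3.574 = 13.320
α = (k/(k−1))·(1 − ΣVar(i)/Var(T)) = (4/3)·(1 − 6.172/13.320) = 0.716

α = 0.716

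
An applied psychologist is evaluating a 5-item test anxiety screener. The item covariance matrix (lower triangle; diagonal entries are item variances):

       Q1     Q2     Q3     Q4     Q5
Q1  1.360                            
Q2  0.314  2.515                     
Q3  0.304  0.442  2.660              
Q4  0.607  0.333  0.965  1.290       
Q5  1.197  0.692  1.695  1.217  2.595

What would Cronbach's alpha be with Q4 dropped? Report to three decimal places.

Cronbach's alpha = 0.672

Remaining items: Q1, Q2, Q3, Q5 (k = 4).
Σσᵢ² = 1.360 + 2.515 + 2.660 + 2.595 = 9.130
σ²_T = 9.130 + 2 × 4.644 = 18.418
α (item deleted) = (4/3)·(1 − 9.130/18.418) = 0.672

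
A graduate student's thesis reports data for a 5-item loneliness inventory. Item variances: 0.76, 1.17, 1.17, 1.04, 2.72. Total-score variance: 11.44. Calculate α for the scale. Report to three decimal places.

Σσ²ᵢ = 0.76 + 1.17 + 1.17 + 1.04 + 2.72 = 6.86
α = (k/(k−1))·(1 − Σσ²ᵢ/total variance) = (5/4)·(1 − 6.86/11.44) = 0.500

α = 0.500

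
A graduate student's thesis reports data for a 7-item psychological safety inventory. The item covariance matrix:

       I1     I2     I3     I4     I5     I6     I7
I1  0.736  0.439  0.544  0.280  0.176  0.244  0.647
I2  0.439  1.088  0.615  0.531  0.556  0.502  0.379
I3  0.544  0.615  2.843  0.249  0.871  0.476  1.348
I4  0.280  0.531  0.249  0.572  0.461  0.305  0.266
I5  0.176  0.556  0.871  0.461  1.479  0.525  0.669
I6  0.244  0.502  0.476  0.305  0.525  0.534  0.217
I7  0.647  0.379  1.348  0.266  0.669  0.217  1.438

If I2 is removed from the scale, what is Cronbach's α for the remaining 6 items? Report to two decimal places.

Remaining items: I1, I3, I4, I5, I6, I7 (k = 6).
Σσ²ᵢ = 0.736 + 2.843 + 0.572 + 1.479 + 0.534 + 1.438 = 7.602
total variance = 7.602 + 2 × 7.278 = 22.158
α (item deleted) = (6/5)·(1 − 7.602/22.158) = 0.79

α = 0.79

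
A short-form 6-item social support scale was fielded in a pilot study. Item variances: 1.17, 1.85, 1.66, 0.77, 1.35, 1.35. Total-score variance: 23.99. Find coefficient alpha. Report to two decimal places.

Σσᵢ² = 1.17 + 1.85 + 1.66 + 0.77 + 1.35 + 1.35 = 8.15
α = (k/(k−1))·(1 − Σσᵢ²/Var(T)) = (6/5)·(1 − 8.15/23.99) = 0.79

α = 0.79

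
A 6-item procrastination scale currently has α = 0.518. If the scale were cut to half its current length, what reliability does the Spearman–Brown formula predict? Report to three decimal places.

predicted reliability = 0.350

Length factor m = 1/2
α' = m·α / (1 − (1−m)·α)
   = 1/2 × 0.518 / (1 − (1 − 1/2) × 0.518)
   = 0.2590 / 0.7410 = 0.350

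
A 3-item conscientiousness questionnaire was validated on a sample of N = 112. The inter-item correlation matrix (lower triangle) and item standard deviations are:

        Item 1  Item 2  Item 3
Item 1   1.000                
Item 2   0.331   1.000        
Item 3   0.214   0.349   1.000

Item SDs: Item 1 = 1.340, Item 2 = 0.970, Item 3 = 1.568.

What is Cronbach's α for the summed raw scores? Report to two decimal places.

Σσ²ᵢ = 1.340² + 0.970² + 1.568² = 5.1951
Covariances σ_ij = r_ij · s_i · s_j:
  σ(Item 1,Item 2) = 0.331 × 1.340 × 0.970 = 0.4302
  σ(Item 1,Item 3) = 0.214 × 1.340 × 1.568 = 0.4496
  σ(Item 2,Item 3) = 0.349 × 0.970 × 1.568 = 0.5308
σ²_T = Σσ²ᵢ + 2·Σσ_ij = 5.1951 + 2 × 1.4106 = 8.0163
α = (3/2)·(1 − 5.1951/8.0163) = 0.53

α = 0.53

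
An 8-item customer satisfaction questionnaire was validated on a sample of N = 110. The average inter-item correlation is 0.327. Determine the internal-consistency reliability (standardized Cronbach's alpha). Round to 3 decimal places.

α = 0.795

Standardized α = k·r̄ / (1 + (k−1)·r̄) = 8 × 0.327 / (1 + 7 × 0.327)
  = 2.6160 / 3.2890 = 0.795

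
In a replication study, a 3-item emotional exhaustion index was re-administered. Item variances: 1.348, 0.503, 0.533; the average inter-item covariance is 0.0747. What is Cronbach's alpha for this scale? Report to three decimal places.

ΣVar(i) = 1.348 + 0.503 + 0.533 = 2.384
Sum of the 3 distinct covariances = 3 × 0.0747 = 0.2241
σ²_T = ΣVar(i) + 2·Σcov = 2.384 + 2 × 0.2241 = 2.8322
α = (3/2)·(1 − 2.384/2.8322) = 0.237

Cronbach's alpha = 0.237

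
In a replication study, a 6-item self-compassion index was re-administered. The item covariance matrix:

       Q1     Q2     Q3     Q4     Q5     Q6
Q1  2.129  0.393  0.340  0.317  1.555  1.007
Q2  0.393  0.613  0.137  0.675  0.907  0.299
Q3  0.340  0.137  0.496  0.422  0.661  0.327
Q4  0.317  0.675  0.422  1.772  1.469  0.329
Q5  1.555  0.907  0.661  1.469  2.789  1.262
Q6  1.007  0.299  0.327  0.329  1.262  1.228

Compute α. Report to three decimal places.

α = 0.829

sum of item variances = 2.129 + 0.613 + 0.496 + 1.772 + 2.789 + 1.228 = 9.027
Sum of off-diagonal covariances = 10.100
Var(T) = 9.027 + 2 × 10.100 = 29.227
α = (k/(k−1))·(1 − sum of item variances/Var(T)) = (6/5)·(1 − 9.027/29.227) = 0.829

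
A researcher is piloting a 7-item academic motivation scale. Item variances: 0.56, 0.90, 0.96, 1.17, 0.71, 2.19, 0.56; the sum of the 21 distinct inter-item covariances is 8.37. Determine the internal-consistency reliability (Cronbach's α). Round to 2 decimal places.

sum of item variances = 0.56 + 0.90 + 0.96 + 1.17 + 0.71 + 2.19 + 0.56 = 7.05
Sum of distinct covariances = 8.37
σ²_T = sum of item variances + 2·Σcov = 7.05 + 2 × 8.37 = 23.79
α = (7/6)·(1 − 7.05/23.79) = 0.82

Cronbach's α = 0.82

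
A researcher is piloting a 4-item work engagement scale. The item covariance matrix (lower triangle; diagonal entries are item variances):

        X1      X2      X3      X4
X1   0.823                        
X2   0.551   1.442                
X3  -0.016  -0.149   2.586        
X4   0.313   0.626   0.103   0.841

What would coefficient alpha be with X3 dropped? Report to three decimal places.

coefficient alpha = 0.734

Remaining items: X1, X2, X4 (k = 3).
ΣVar(i) = 0.823 + 1.442 + 0.841 = 3.106
Var(T) = 3.106 + 2 × 1.490 = 6.086
α (item deleted) = (3/2)·(1 − 3.106/6.086) = 0.734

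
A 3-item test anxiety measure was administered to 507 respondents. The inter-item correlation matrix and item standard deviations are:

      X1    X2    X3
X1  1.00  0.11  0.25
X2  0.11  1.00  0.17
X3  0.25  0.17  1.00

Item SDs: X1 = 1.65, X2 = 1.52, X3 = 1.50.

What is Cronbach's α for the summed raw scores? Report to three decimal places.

Σσ²ᵢ = 1.65² + 1.52² + 1.50² = 7.2829
Covariances σ_ij = r_ij · s_i · s_j:
  σ(X1,X2) = 0.11 × 1.65 × 1.52 = 0.2759
  σ(X1,X3) = 0.25 × 1.65 × 1.50 = 0.6187
  σ(X2,X3) = 0.17 × 1.52 × 1.50 = 0.3876
σ²_T = Σσ²ᵢ + 2·Σσ_ij = 7.2829 + 2 × 1.2822 = 9.8473
α = (3/2)·(1 − 7.2829/9.8473) = 0.391

α = 0.391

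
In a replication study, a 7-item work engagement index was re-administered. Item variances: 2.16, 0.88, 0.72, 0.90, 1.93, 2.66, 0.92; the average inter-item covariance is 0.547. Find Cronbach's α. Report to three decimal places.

sum of item variances = 2.16 + 0.88 + 0.72 + 0.90 + 1.93 + 2.66 + 0.92 = 10.17
Sum of the 21 distinct covariances = 21 × 0.547 = 11.487
σ²_total = sum of item variances + 2·Σcov = 10.17 + 2 × 11.487 = 33.144
α = (7/6)·(1 − 10.17/33.144) = 0.809

Cronbach's α = 0.809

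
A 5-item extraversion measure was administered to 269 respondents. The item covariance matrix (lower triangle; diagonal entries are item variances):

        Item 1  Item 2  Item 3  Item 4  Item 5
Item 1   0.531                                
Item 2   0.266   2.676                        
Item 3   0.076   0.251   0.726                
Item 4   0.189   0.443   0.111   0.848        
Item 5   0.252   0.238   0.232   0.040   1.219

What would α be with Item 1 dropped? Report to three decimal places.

α = 0.433

Remaining items: Item 2, Item 3, Item 4, Item 5 (k = 4).
ΣVar(i) = 2.676 + 0.726 + 0.848 + 1.219 = 5.469
Var(T) = 5.469 + 2 × 1.315 = 8.099
α (item deleted) = (4/3)·(1 − 5.469/8.099) = 0.433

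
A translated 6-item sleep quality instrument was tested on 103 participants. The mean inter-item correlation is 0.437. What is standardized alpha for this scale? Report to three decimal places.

standardized alpha = 0.823

Standardized α = k·r̄ / (1 + (k−1)·r̄) = 6 × 0.437 / (1 + 5 × 0.437)
  = 2.6220 / 3.1850 = 0.823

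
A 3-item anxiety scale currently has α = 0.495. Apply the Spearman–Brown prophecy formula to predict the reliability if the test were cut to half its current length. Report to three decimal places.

Length factor m = 1/2
α' = m·α / (1 − (1−m)·α)
   = 1/2 × 0.495 / (1 − (1 − 1/2) × 0.495)
   = 0.2475 / 0.7525 = 0.329

predicted reliability = 0.329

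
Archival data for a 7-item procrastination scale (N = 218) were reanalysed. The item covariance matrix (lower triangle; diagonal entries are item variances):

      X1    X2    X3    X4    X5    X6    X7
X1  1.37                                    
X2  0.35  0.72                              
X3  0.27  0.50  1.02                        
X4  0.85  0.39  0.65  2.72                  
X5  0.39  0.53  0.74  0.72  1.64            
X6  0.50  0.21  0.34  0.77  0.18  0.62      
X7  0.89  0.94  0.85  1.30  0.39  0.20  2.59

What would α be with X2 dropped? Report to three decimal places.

Remaining items: X1, X3, X4, X5, X6, X7 (k = 6).
Σσᵢ² = 1.37 + 1.02 + 2.72 + 1.64 + 0.62 + 2.59 = 9.96
Var(T) = 9.96 + 2 × 9.04 = 28.04
α (item deleted) = (6/5)·(1 − 9.96/28.04) = 0.774

α = 0.774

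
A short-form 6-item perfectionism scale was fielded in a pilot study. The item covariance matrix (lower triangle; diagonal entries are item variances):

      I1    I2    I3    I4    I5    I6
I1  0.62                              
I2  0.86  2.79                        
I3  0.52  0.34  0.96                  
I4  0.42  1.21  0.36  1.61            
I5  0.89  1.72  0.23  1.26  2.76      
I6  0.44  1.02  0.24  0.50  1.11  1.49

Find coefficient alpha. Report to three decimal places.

coefficient alpha = 0.822

sum of item variances = 0.62 + 2.79 + 0.96 + 1.61 + 2.76 + 1.49 = 10.23
Σ_{i<j} σ_ij = 11.12
Var(T) = 10.23 + 2 × 11.12 = 32.47
α = (k/(k−1))·(1 − sum of item variances/Var(T)) = (6/5)·(1 − 10.23/32.47) = 0.822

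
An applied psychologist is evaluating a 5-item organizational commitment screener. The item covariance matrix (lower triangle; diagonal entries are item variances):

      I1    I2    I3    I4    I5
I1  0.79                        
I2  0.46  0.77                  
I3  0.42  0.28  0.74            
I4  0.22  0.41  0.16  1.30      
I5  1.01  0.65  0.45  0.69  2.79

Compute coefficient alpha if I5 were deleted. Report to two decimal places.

Remaining items: I1, I2, I3, I4 (k = 4).
Σσᵢ² = 0.79 + 0.77 + 0.74 + 1.30 = 3.60
σ²_T = 3.60 + 2 × 1.95 = 7.50
α (item deleted) = (4/3)·(1 − 3.60/7.50) = 0.69

α = 0.69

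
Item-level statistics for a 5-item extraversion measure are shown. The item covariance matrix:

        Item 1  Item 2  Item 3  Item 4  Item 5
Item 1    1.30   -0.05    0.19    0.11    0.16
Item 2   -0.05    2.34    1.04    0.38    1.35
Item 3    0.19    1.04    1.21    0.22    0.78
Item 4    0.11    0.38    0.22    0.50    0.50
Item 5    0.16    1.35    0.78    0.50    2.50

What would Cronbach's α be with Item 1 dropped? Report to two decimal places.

α = 0.75

Remaining items: Item 2, Item 3, Item 4, Item 5 (k = 4).
Σσᵢ² = 2.34 + 1.21 + 0.50 + 2.50 = 6.55
total variance = 6.55 + 2 × 4.27 = 15.09
α (item deleted) = (4/3)·(1 − 6.55/15.09) = 0.75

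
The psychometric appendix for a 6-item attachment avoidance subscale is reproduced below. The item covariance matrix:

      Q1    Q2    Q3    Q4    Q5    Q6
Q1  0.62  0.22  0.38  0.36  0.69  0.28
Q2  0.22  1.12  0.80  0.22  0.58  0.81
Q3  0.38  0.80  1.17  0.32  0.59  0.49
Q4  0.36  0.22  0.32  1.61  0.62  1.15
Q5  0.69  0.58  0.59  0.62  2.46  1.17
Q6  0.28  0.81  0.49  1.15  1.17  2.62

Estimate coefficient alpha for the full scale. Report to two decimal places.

coefficient alpha = 0.77

Σσ²ᵢ = 0.62 + 1.12 + 1.17 + 1.61 + 2.46 + 2.62 = 9.60
Σ_{i<j} σ_ij = 8.68
σ²_T = 9.60 + 2 × 8.68 = 26.96
α = (k/(k−1))·(1 − Σσ²ᵢ/σ²_T) = (6/5)·(1 − 9.60/26.96) = 0.77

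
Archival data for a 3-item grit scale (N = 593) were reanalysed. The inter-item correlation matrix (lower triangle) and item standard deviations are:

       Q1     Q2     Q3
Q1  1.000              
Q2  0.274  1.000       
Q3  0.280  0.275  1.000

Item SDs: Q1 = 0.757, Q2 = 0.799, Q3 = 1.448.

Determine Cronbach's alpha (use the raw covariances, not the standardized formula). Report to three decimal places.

Σσ²ᵢ = 0.757² + 0.799² + 1.448² = 3.3082
Covariances σ_ij = r_ij · s_i · s_j:
  σ(Q1,Q2) = 0.274 × 0.757 × 0.799 = 0.1657
  σ(Q1,Q3) = 0.280 × 0.757 × 1.448 = 0.3069
  σ(Q2,Q3) = 0.275 × 0.799 × 1.448 = 0.3182
σ²_T = Σσ²ᵢ + 2·Σσ_ij = 3.3082 + 2 × 0.7908 = 4.8898
α = (3/2)·(1 − 3.3082/4.8898) = 0.485

α = 0.485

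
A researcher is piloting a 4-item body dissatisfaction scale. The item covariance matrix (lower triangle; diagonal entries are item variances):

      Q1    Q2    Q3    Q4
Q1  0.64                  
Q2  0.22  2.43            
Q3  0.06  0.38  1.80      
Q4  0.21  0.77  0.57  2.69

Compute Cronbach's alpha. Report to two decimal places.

Σσ²ᵢ = 0.64 + 2.43 + 1.80 + 2.69 = 7.56
Sum of off-diagonal covariances = 2.21
total variance = 7.56 + 2 × 2.21 = 11.98
α = (k/(k−1))·(1 − Σσ²ᵢ/total variance) = (4/3)·(1 − 7.56/11.98) = 0.49

α = 0.49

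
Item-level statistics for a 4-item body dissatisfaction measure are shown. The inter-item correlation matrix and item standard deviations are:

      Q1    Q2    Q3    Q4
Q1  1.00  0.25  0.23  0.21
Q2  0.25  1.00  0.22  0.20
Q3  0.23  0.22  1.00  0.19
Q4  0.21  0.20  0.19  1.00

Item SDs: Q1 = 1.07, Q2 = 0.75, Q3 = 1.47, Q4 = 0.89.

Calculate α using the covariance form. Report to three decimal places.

α = 0.498

Σσ²ᵢ = 1.07² + 0.75² + 1.47² + 0.89² = 4.6604
Covariances σ_ij = r_ij · s_i · s_j:
  σ(Q1,Q2) = 0.25 × 1.07 × 0.75 = 0.2006
  σ(Q1,Q3) = 0.23 × 1.07 × 1.47 = 0.3618
  σ(Q1,Q4) = 0.21 × 1.07 × 0.89 = 0.2000
  σ(Q2,Q3) = 0.22 × 0.75 × 1.47 = 0.2426
  σ(Q2,Q4) = 0.20 × 0.75 × 0.89 = 0.1335
  σ(Q3,Q4) = 0.19 × 1.47 × 0.89 = 0.2486
σ²_T = Σσ²ᵢ + 2·Σσ_ij = 4.6604 + 2 × 1.3871 = 7.4346
α = (4/3)·(1 − 4.6604/7.4346) = 0.498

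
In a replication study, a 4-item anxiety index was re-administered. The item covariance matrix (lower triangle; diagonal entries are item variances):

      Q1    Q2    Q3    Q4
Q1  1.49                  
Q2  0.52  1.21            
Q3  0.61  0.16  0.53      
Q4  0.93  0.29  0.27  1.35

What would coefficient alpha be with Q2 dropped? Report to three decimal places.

α = 0.777

Remaining items: Q1, Q3, Q4 (k = 3).
Σσᵢ² = 1.49 + 0.53 + 1.35 = 3.37
Var(T) = 3.37 + 2 × 1.81 = 6.99
α (item deleted) = (3/2)·(1 − 3.37/6.99) = 0.777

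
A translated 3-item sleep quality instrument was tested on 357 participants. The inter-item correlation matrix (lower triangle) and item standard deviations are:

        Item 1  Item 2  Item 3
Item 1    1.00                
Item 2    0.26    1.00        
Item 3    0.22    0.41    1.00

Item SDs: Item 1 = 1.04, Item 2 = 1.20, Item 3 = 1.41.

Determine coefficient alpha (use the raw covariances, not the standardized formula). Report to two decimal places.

α = 0.56

Σσ²ᵢ = 1.04² + 1.20² + 1.41² = 4.5097
Covariances σ_ij = r_ij · s_i · s_j:
  σ(Item 1,Item 2) = 0.26 × 1.04 × 1.20 = 0.3245
  σ(Item 1,Item 3) = 0.22 × 1.04 × 1.41 = 0.3226
  σ(Item 2,Item 3) = 0.41 × 1.20 × 1.41 = 0.6937
σ²_T = Σσ²ᵢ + 2·Σσ_ij = 4.5097 + 2 × 1.3408 = 7.1913
α = (3/2)·(1 − 4.5097/7.1913) = 0.56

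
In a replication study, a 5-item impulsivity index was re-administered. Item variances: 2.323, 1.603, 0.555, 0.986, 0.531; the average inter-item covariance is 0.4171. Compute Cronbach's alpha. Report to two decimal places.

Σσ²ᵢ = 2.323 + 1.603 + 0.555 + 0.986 + 0.531 = 5.998
Sum of the 10 distinct covariances = 10 × 0.4171 = 4.1710
σ²_total = Σσ²ᵢ + 2·Σcov = 5.998 + 2 × 4.1710 = 14.3400
α = (5/4)·(1 − 5.998/14.3400) = 0.73

Cronbach's alpha = 0.73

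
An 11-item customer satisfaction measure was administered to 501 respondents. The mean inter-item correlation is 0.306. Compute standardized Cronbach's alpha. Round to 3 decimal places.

Standardized α = k·r̄ / (1 + (k−1)·r̄) = 11 × 0.306 / (1 + 10 × 0.306)
  = 3.3660 / 4.0600 = 0.829

α = 0.829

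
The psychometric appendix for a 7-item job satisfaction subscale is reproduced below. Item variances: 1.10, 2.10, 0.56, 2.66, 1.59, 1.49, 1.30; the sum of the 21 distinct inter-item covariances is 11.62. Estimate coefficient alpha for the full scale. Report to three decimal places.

sum of item variances = 1.10 + 2.10 + 0.56 + 2.66 + 1.59 + 1.49 + 1.30 = 10.80
Sum of distinct covariances = 11.62
Var(T) = sum of item variances + 2·Σcov = 10.80 + 2 × 11.62 = 34.04
α = (7/6)·(1 − 10.80/34.04) = 0.797

coefficient alpha = 0.797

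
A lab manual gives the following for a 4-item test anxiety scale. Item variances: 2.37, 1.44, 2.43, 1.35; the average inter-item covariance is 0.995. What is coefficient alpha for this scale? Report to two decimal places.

α = 0.82

sum of item variances = 2.37 + 1.44 + 2.43 + 1.35 = 7.59
Sum of the 6 distinct covariances = 6 × 0.995 = 5.970
σ²_total = sum of item variances + 2·Σcov = 7.59 + 2 × 5.970 = 19.530
α = (4/3)·(1 − 7.59/19.530) = 0.82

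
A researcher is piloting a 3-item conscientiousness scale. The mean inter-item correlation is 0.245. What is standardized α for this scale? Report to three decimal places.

Standardized α = k·r̄ / (1 + (k−1)·r̄) = 3 × 0.245 / (1 + 2 × 0.245)
  = 0.7350 / 1.4900 = 0.493

standardized α = 0.493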